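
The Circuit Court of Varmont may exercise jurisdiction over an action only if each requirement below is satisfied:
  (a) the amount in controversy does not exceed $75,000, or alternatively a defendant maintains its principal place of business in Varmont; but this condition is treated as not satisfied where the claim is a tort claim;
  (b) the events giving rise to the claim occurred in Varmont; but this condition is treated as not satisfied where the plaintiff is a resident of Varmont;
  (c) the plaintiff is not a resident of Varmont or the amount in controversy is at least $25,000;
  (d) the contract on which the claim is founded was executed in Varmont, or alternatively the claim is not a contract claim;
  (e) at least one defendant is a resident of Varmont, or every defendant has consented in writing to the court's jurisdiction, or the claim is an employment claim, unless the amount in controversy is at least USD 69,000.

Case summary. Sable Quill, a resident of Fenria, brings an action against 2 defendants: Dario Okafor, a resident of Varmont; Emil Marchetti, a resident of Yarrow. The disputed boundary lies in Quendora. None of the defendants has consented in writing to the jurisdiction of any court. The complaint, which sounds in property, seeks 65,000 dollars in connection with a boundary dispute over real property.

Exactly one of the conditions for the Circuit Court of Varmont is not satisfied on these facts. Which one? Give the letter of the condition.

(b)

The Circuit Court of Varmont:
  (a) The amount in controversy is 65,000 dollars, within the 75,000 dollars ceiling, so this disjunct is met. The exception is not triggered, since the claim is a property claim, not a tort claim. Met.
  (b) The operative events occurred in Quendora, not Varmont. Fails.
  (c) The plaintiff resides in Fenria, which is not Varmont, so this disjunct is met. Satisfied.
  (d) The claim is a property claim, not a contract claim, so this disjunct is met. Condition met.
  (e) Dario Okafor resides in Varmont, which satisfies one of the alternatives. Condition met.
Only condition (b) fails.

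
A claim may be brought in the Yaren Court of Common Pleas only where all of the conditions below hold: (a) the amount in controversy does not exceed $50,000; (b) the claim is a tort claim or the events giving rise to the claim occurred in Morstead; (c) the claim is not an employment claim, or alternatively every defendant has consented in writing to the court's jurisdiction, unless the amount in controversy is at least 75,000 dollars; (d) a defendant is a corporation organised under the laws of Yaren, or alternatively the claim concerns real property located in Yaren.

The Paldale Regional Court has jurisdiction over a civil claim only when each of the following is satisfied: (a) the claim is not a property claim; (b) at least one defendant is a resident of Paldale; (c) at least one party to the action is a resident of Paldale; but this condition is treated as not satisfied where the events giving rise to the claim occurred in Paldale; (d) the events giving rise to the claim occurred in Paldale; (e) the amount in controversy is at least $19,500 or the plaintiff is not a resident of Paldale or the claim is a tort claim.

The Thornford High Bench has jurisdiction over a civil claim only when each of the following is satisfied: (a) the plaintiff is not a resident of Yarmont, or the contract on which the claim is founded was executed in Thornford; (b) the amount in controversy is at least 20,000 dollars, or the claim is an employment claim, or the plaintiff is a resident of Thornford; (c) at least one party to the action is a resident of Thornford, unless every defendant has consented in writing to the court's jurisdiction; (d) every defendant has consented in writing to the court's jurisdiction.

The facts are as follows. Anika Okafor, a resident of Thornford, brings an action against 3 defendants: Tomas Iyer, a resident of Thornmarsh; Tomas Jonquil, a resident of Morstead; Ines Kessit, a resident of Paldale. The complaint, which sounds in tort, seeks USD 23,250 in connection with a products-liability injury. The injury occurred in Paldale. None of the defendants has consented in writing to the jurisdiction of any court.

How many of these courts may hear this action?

0

The Yaren Court of Common Pleas:
  (a) The amount in controversy is $23,250, within the $50,000 ceiling. Met.
  (b) The claim is a tort claim, so one alternative holds. Met.
  (c) The claim is a tort claim, not an employment claim — that alternative is enough. Condition met.
  (d) No defendant is a corporation; the claim does not concern real property — none of the alternatives is met. Fails.
  → No jurisdiction.
The Paldale Regional Court:
  (a) The claim is a tort claim, not a property claim. Met.
  (b) Ines Kessit resides in Paldale. Met.
  (c) Ines Kessit resides in Paldale. But the operative events occurred in Paldale, triggering the carve-out and defeating this condition. Not satisfied.
  (d) The operative events occurred in Paldale. Satisfied.
  (e) The amount in controversy is USD 23,250, which meets the $19,500 floor, so this disjunct is met. Condition met.
  → No jurisdiction.
The Thornford High Bench:
  (a) The plaintiff resides in Thornford, which is not Yarmont — that alternative is enough. Met.
  (b) The amount in controversy is USD 23,250, which meets the 20,000 dollars floor — that alternative is enough. Satisfied.
  (c) Anika Okafor resides in Thornford. Met.
  (d) No such written consent has been filed. Not satisfied.
  → At least one condition fails; no jurisdiction.
No court satisfies all of its conditions.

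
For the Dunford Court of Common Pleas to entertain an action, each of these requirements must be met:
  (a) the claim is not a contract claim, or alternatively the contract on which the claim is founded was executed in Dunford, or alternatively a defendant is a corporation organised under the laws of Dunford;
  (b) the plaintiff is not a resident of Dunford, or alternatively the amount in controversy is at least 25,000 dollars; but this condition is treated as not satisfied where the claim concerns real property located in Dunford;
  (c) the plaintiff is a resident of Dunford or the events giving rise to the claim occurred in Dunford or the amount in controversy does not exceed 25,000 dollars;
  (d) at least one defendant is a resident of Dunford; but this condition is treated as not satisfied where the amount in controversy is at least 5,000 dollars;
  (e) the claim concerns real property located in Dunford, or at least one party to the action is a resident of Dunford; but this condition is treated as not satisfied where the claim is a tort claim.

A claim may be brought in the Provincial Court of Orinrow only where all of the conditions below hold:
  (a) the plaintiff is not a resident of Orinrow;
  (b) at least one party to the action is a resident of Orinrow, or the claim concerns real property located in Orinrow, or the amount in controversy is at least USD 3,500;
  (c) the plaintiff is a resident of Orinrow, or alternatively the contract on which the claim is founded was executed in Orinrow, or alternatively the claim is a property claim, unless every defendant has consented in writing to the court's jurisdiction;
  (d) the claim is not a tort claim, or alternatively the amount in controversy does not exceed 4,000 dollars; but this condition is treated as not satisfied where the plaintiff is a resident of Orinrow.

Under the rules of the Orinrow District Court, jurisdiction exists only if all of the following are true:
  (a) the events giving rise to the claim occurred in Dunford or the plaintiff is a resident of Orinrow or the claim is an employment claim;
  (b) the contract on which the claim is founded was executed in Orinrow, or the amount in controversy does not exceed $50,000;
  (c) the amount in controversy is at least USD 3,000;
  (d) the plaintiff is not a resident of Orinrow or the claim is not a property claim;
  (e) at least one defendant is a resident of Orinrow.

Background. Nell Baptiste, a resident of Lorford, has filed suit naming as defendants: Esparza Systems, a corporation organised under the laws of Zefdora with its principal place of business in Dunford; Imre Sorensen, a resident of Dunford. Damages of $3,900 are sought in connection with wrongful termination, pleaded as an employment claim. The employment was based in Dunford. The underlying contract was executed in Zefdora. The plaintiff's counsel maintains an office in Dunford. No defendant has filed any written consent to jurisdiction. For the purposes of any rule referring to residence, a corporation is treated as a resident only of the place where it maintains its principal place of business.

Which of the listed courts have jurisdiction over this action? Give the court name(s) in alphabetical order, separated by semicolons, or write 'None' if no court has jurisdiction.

The Dunford Court of Common Pleas:
  (a) The claim is an employment claim, not a contract claim, which satisfies one of the alternatives. Met.
  (b) The plaintiff resides in Lorford, which is not Dunford, so one alternative holds. The exception is not triggered, since the claim does not concern real property. Condition met.
  (c) The operative events occurred in Dunford, which satisfies one of the alternatives. Met.
  (d) Esparza Systems resides in Dunford. And the carve-out is inapplicable — the amount in controversy is $3,900, below the USD 5,000 floor. Satisfied.
  (e) Esparza Systems resides in Dunford, so this disjunct is met. And the carve-out is inapplicable — the claim is an employment claim, not a tort claim. Condition met.
  → All conditions met; jurisdiction exists.
The Provincial Court of Orinrow:
  (a) The plaintiff resides in Lorford, which is not Orinrow. Met.
  (b) The amount in controversy is USD 3,900, which meets the $3,500 floor, so this disjunct is met. Condition met.
  (c) The plaintiff resides in Lorford, not Orinrow; the contract was executed in Zefdora, not Orinrow; the claim is an employment claim, not a property claim — no alternative holds. The proviso offers no rescue either, since no such written consent has been filed. Fails.
  (d) The claim is an employment claim, not a tort claim, so one alternative holds. The carve-out does not apply: the plaintiff resides in Lorford, not Orinrow. Met.
  → The court lacks jurisdiction.
The Orinrow District Court:
  (a) The operative events occurred in Dunford — that alternative is enough. Satisfied.
  (b) The amount in controversy is $3,900, within the $50,000 ceiling — that alternative is enough. Met.
  (c) The amount in controversy is USD 3,900, which meets the USD 3,000 floor. Condition met.
  (d) The plaintiff resides in Lorford, which is not Orinrow, so this disjunct is met. Condition met.
  (e) No defendant resides in Orinrow (they reside in Dunford, Dunford). Not satisfied.
  → No jurisdiction.

the Dunford Court of Common Pleas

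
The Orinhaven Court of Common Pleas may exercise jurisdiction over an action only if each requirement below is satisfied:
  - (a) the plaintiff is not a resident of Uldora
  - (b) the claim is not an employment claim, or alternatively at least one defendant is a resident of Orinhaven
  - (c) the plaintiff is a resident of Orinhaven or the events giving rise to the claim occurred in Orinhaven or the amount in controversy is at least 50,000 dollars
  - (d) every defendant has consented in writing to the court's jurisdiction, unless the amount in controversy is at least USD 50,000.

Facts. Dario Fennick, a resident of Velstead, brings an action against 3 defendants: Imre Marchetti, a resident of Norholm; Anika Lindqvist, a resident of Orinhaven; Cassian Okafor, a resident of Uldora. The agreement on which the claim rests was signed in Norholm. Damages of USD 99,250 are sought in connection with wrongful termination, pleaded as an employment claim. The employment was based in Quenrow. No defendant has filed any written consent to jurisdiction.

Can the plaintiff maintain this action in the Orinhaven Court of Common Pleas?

The Orinhaven Court of Common Pleas:
  (a) The plaintiff resides in Velstead, which is not Uldora. Satisfied.
  (b) Anika Lindqvist resides in Orinhaven — that alternative is enough. Met.
  (c) The amount in controversy is 99,250 dollars, which meets the USD 50,000 floor — that alternative is enough. Satisfied.
  (d) No such written consent has been filed. The proviso rescues it, though: the amount in controversy is 99,250 dollars, which meets the 50,000 dollars floor. Satisfied.
  → All conditions met; jurisdiction exists.

Yes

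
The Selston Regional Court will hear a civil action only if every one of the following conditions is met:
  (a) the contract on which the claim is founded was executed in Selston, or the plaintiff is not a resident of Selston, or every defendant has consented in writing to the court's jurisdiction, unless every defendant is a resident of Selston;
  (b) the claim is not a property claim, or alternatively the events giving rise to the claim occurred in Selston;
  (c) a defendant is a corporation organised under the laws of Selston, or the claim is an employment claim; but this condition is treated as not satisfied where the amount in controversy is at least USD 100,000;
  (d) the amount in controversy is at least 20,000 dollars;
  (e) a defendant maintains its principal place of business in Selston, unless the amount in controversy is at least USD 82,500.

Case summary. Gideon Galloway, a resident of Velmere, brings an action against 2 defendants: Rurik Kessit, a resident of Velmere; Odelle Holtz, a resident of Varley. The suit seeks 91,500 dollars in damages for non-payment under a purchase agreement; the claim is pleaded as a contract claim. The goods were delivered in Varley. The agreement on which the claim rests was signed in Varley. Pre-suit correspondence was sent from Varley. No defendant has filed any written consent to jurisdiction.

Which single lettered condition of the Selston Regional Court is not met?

(c)

The Selston Regional Court:
  (a) The plaintiff resides in Velmere, which is not Selston, so this disjunct is met. Met.
  (b) The claim is a contract claim, not a property claim, so this disjunct is met. Satisfied.
  (c) No defendant is a corporation; the claim is a contract claim, not an employment claim — no alternative holds. Not met.
  (d) The amount in controversy is $91,500, which meets the $20,000 floor. Condition met.
  (e) No defendant is a corporation. But the amount in controversy is 91,500 dollars, which meets the $82,500 floor, and the 'unless' clause therefore excuses the requirement. Satisfied.
Only condition (c) fails.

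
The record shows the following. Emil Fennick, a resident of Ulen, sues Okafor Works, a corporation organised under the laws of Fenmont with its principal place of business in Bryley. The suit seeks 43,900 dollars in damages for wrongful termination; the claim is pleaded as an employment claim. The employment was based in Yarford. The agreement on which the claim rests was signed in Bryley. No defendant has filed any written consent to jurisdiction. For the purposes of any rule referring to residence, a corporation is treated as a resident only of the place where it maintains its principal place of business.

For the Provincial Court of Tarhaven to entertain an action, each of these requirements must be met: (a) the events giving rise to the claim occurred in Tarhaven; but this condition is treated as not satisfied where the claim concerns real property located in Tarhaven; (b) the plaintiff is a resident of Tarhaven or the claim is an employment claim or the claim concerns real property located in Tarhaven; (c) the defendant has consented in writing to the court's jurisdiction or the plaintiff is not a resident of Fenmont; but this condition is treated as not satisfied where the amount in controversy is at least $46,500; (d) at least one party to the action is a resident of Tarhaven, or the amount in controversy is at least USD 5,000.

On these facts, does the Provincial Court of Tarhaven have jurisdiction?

The Provincial Court of Tarhaven:
  (a) The operative events occurred in Yarford, not Tarhaven. Not satisfied.
  (b) The claim is an employment claim, which satisfies one of the alternatives. Satisfied.
  (c) The plaintiff resides in Ulen, which is not Fenmont, so one alternative holds. The carve-out does not apply: the amount in controversy is 43,900 dollars, below the $46,500 floor. Satisfied.
  (d) The amount in controversy is 43,900 dollars, which meets the 5,000 dollars floor, so one alternative holds. Met.
  → No jurisdiction.

No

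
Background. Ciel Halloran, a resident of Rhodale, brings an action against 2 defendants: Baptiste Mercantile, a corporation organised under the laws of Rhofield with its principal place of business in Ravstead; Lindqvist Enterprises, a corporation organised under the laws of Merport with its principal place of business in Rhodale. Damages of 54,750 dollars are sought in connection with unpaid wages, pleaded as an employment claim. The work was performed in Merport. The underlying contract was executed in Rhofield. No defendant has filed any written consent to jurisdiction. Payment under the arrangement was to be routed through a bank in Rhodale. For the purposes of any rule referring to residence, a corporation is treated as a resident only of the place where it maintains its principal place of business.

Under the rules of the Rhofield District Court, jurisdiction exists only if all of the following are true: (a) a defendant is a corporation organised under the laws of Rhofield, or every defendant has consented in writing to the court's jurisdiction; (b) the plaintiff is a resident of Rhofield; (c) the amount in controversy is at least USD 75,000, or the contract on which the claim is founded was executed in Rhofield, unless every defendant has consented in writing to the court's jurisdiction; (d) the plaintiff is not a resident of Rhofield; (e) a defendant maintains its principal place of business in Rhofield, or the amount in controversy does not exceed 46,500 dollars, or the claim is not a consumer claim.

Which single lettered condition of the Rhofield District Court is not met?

The Rhofield District Court:
  (a) Baptiste Mercantile is organised under the laws of Rhofield, so one alternative holds. Satisfied.
  (b) The plaintiff resides in Rhodale, not Rhofield. Fails.
  (c) The contract was executed in Rhofield — that alternative is enough. Condition met.
  (d) The plaintiff resides in Rhodale, which is not Rhofield. Met.
  (e) The claim is an employment claim, not a consumer claim, which satisfies one of the alternatives. Satisfied.
Only condition (b) fails.

(b)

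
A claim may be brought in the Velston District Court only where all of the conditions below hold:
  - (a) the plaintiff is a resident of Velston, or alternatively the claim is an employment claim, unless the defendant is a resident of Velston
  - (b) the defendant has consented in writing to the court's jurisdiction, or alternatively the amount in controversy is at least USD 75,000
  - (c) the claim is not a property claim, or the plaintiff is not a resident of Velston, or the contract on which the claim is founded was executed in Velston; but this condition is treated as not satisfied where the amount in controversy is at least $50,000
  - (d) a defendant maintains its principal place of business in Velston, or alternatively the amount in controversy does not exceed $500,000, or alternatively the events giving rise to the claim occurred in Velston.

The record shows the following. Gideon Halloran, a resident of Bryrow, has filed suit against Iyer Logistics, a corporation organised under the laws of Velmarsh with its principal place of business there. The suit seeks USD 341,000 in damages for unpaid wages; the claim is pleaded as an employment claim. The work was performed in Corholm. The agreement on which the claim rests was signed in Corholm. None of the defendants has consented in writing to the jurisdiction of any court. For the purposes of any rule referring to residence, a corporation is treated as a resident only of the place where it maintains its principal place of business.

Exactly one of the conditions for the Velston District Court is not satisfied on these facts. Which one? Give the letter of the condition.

The Velston District Court:
  (a) The claim is an employment claim, so this disjunct is met. Condition met.
  (b) The amount in controversy is USD 341,000, which meets the 75,000 dollars floor, which satisfies one of the alternatives. Satisfied.
  (c) The claim is an employment claim, not a property claim — that alternative is enough. However, the amount in controversy is $341,000, which meets the USD 50,000 floor, which falls within the stated exception and so defeats the condition. Not met.
  (d) The amount in controversy is 341,000 dollars, within the $500,000 ceiling, so one alternative holds. Condition met.
Only condition (c) fails.

(c)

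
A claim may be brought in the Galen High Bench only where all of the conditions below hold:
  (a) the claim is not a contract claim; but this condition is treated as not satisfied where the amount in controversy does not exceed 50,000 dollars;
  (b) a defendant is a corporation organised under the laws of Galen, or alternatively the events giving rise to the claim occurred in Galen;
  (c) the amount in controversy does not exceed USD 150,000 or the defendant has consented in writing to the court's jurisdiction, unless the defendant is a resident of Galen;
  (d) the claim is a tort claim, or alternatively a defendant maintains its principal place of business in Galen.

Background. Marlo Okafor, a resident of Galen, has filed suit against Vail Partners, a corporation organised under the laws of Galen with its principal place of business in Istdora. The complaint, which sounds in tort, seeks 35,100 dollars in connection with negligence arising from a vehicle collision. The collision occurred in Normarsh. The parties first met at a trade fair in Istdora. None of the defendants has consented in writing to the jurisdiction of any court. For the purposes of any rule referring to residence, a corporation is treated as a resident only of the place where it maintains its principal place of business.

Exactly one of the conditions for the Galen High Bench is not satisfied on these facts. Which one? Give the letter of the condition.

The Galen High Bench:
  (a) The claim is a tort claim, not a contract claim. But the amount in controversy is 35,100 dollars, within the $50,000 ceiling, triggering the carve-out and defeating this condition. Fails.
  (b) Vail Partners is organised under the laws of Galen, so one alternative holds. Condition met.
  (c) The amount in controversy is $35,100, within the USD 150,000 ceiling, so this disjunct is met. Satisfied.
  (d) The claim is a tort claim — that alternative is enough. Condition met.
Only condition (a) fails.

(a)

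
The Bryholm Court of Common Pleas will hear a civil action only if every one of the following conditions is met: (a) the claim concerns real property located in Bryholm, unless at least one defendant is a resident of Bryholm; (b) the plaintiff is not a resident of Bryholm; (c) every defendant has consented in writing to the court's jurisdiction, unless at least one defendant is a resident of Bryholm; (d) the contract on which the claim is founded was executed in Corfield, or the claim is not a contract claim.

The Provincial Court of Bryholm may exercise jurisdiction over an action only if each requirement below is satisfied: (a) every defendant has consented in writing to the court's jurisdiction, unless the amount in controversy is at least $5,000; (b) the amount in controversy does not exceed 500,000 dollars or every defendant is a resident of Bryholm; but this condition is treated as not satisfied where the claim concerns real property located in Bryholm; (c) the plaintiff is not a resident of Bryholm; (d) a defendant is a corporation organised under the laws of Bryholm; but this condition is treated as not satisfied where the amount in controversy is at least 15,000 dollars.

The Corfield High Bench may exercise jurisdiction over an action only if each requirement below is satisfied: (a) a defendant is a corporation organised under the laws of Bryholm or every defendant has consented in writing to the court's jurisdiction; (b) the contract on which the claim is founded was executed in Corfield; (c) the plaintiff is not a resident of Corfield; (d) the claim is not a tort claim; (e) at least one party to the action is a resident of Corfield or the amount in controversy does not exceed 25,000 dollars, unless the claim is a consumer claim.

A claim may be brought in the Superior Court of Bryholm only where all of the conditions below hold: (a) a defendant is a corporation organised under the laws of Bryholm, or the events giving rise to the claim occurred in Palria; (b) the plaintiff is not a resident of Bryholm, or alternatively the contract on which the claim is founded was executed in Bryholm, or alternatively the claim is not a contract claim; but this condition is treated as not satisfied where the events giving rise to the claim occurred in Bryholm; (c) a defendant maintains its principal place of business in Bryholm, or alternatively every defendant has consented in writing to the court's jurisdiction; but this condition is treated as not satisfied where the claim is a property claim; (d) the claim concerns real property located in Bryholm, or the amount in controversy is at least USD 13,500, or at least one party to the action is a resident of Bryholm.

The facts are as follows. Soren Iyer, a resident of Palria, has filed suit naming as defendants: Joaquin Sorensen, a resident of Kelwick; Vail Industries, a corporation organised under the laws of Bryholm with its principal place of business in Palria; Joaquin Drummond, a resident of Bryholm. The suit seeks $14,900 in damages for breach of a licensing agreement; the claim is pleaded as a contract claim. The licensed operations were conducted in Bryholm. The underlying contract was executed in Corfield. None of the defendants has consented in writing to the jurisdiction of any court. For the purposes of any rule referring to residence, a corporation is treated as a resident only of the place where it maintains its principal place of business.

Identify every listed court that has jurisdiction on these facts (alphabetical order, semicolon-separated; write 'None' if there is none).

the Bryholm Court of Common Pleas; the Corfield High Bench; the Provincial Court of Bryholm

The Bryholm Court of Common Pleas:
  (a) The claim does not concern real property. The proviso rescues it, though: Joaquin Drummond resides in Bryholm. Satisfied.
  (b) The plaintiff resides in Palria, which is not Bryholm. Met.
  (c) No such written consent has been filed. But Joaquin Drummond resides in Bryholm, and the 'unless' clause therefore excuses the requirement. Met.
  (d) The contract was executed in Corfield, so this disjunct is met. Condition met.
  → Every requirement is satisfied — jurisdiction.
The Provincial Court of Bryholm:
  (a) No such written consent has been filed. The proviso rescues it, though: the amount in controversy is 14,900 dollars, which meets the USD 5,000 floor. Met.
  (b) The amount in controversy is $14,900, within the $500,000 ceiling, which satisfies one of the alternatives. The carve-out does not apply: the claim does not concern real property. Condition met.
  (c) The plaintiff resides in Palria, which is not Bryholm. Satisfied.
  (d) Vail Industries is organised under the laws of Bryholm. The carve-out does not apply: the amount in controversy is USD 14,900, below the $15,000 floor. Satisfied.
  → The court has jurisdiction.
The Corfield High Bench:
  (a) Vail Industries is organised under the laws of Bryholm, so this disjunct is met. Satisfied.
  (b) The contract was executed in Corfield. Met.
  (c) The plaintiff resides in Palria, which is not Corfield. Met.
  (d) The claim is a contract claim, not a tort claim. Satisfied.
  (e) The amount in controversy is $14,900, within the $25,000 ceiling, so this disjunct is met. Met.
  → Jurisdiction lies.
The Superior Court of Bryholm:
  (a) Vail Industries is organised under the laws of Bryholm, so this disjunct is met. Met.
  (b) The plaintiff resides in Palria, which is not Bryholm, so this disjunct is met. But the operative events occurred in Bryholm, triggering the carve-out and defeating this condition. Condition not met.
  (c) The corporate defendant(s) have their principal place of business in Palria, not Bryholm; no such written consent has been filed — no alternative holds. Not satisfied.
  (d) The amount in controversy is USD 14,900, which meets the USD 13,500 floor — that alternative is enough. Met.
  → The court lacks jurisdiction.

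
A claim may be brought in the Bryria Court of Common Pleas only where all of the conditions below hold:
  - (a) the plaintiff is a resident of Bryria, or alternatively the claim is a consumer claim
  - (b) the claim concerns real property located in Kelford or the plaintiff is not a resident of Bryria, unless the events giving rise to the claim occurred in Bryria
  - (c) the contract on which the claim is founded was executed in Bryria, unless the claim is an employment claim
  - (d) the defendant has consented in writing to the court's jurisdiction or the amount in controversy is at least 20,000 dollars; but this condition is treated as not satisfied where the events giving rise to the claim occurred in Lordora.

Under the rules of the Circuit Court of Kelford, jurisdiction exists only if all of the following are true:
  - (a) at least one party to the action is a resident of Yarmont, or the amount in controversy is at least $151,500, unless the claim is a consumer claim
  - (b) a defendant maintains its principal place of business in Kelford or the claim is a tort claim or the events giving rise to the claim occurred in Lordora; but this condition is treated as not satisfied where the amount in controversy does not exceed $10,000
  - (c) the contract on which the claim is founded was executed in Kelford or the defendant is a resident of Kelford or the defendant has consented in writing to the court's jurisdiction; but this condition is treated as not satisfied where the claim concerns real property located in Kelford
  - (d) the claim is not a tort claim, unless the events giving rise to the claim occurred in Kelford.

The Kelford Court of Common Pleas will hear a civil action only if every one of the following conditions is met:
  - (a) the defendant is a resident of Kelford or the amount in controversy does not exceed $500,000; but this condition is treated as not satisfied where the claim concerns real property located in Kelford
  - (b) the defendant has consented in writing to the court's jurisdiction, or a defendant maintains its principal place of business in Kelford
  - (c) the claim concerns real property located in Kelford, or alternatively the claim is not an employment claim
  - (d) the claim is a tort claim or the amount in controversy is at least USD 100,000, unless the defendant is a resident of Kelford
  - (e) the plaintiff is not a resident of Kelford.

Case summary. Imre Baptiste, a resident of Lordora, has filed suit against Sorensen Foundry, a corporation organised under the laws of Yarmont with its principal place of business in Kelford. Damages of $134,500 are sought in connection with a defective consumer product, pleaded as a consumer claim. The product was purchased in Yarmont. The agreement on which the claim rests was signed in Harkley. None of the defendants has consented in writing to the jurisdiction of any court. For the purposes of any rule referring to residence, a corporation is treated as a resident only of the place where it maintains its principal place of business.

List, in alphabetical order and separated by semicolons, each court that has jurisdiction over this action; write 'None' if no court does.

the Circuit Court of Kelford; the Kelford Court of Common Pleas

The Bryria Court of Common Pleas:
  (a) The claim is a consumer claim — that alternative is enough. Met.
  (b) The plaintiff resides in Lordora, which is not Bryria, which satisfies one of the alternatives. Satisfied.
  (c) The contract was executed in Harkley, not Bryria. Nor does the 'unless' clause help: the claim is a consumer claim, not an employment claim. Fails.
  (d) The amount in controversy is USD 134,500, which meets the USD 20,000 floor, so one alternative holds. The exception is not triggered, since the operative events occurred in Yarmont, not Lordora. Met.
  → The court lacks jurisdiction.
The Circuit Court of Kelford:
  (a) No party resides in Yarmont; the amount in controversy is USD 134,500, below the 151,500 dollars floor — none of the alternatives is met. However, the claim is a consumer claim, so the 'unless' proviso supplies this condition. Condition met.
  (b) Sorensen Foundry has its principal place of business in Kelford, so one alternative holds. The exception is not triggered, since the amount in controversy is $134,500, above the $10,000 ceiling. Met.
  (c) The defendant resides in Kelford, which satisfies one of the alternatives. And the carve-out is inapplicable — the claim does not concern real property. Met.
  (d) The claim is a consumer claim, not a tort claim. Met.
  → The court has jurisdiction.
The Kelford Court of Common Pleas:
  (a) The defendant resides in Kelford, so this disjunct is met. And the carve-out is inapplicable — the claim does not concern real property. Met.
  (b) Sorensen Foundry has its principal place of business in Kelford, which satisfies one of the alternatives. Condition met.
  (c) The claim is a consumer claim, not an employment claim — that alternative is enough. Condition met.
  (d) The amount in controversy is $134,500, which meets the USD 100,000 floor — that alternative is enough. Condition met.
  (e) The plaintiff resides in Lordora, which is not Kelford. Condition met.
  → Every requirement is satisfied — jurisdiction.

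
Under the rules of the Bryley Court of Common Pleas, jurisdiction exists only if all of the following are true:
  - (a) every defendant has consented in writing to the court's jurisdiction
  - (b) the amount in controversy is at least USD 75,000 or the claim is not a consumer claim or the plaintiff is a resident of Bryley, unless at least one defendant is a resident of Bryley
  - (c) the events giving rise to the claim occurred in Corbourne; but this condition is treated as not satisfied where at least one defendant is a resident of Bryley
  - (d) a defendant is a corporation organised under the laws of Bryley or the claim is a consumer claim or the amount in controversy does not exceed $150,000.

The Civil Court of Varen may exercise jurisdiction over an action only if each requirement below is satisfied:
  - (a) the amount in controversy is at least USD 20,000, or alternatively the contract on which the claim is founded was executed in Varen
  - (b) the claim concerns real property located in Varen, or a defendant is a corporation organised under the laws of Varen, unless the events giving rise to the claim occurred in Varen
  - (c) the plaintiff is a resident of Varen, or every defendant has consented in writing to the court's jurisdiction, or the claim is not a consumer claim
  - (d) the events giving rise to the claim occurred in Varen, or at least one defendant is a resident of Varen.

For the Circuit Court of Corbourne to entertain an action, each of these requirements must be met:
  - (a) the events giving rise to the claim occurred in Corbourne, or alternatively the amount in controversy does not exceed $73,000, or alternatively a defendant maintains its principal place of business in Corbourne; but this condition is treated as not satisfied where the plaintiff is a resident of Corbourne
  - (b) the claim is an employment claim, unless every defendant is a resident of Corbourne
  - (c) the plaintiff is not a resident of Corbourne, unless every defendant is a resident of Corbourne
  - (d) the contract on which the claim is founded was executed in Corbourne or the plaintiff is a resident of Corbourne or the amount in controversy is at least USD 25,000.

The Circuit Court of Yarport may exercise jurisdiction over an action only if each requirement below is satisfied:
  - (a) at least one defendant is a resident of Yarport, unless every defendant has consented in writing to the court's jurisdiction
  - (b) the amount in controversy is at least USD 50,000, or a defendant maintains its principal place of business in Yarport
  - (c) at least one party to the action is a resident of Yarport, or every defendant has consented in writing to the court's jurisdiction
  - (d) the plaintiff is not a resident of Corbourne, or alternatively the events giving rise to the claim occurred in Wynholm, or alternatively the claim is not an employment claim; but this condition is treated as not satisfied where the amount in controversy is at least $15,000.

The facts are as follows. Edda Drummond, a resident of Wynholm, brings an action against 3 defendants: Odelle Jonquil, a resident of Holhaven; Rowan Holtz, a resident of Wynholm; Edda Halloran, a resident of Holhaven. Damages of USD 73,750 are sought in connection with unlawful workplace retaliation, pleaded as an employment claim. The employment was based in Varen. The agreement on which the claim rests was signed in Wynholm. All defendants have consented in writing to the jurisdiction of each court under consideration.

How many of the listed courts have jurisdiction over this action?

The Bryley Court of Common Pleas:
  (a) Every defendant has filed written consent. Satisfied.
  (b) The claim is an employment claim, not a consumer claim, so one alternative holds. Met.
  (c) The operative events occurred in Varen, not Corbourne. Condition not met.
  (d) The amount in controversy is $73,750, within the USD 150,000 ceiling, so one alternative holds. Met.
  → No jurisdiction.
The Civil Court of Varen:
  (a) The amount in controversy is USD 73,750, which meets the $20,000 floor, so this disjunct is met. Satisfied.
  (b) The claim does not concern real property; no defendant is a corporation — every alternative fails. However, the operative events occurred in Varen, so the 'unless' proviso supplies this condition. Met.
  (c) Every defendant has filed written consent, so this disjunct is met. Satisfied.
  (d) The operative events occurred in Varen — that alternative is enough. Met.
  → The court has jurisdiction.
The Circuit Court of Corbourne:
  (a) The operative events occurred in Varen, not Corbourne; the amount in controversy is USD 73,750, above the $73,000 ceiling; no defendant is a corporation — every alternative fails. Not satisfied.
  (b) The claim is an employment claim. Satisfied.
  (c) The plaintiff resides in Wynholm, which is not Corbourne. Met.
  (d) The amount in controversy is $73,750, which meets the USD 25,000 floor, which satisfies one of the alternatives. Met.
  → No jurisdiction.
The Circuit Court of Yarport:
  (a) No defendant resides in Yarport (they reside in Holhaven, Wynholm, Holhaven). However, every defendant has filed written consent, so the 'unless' proviso supplies this condition. Condition met.
  (b) The amount in controversy is 73,750 dollars, which meets the $50,000 floor, which satisfies one of the alternatives. Condition met.
  (c) Every defendant has filed written consent, so one alternative holds. Met.
  (d) The plaintiff resides in Wynholm, which is not Corbourne, so one alternative holds. But the carve-out bites: the amount in controversy is 73,750 dollars, which meets the USD 15,000 floor. Not met.
  → Not every requirement is met — no jurisdiction.
Courts with jurisdiction: the Civil Court of Varen — 1 in total.

1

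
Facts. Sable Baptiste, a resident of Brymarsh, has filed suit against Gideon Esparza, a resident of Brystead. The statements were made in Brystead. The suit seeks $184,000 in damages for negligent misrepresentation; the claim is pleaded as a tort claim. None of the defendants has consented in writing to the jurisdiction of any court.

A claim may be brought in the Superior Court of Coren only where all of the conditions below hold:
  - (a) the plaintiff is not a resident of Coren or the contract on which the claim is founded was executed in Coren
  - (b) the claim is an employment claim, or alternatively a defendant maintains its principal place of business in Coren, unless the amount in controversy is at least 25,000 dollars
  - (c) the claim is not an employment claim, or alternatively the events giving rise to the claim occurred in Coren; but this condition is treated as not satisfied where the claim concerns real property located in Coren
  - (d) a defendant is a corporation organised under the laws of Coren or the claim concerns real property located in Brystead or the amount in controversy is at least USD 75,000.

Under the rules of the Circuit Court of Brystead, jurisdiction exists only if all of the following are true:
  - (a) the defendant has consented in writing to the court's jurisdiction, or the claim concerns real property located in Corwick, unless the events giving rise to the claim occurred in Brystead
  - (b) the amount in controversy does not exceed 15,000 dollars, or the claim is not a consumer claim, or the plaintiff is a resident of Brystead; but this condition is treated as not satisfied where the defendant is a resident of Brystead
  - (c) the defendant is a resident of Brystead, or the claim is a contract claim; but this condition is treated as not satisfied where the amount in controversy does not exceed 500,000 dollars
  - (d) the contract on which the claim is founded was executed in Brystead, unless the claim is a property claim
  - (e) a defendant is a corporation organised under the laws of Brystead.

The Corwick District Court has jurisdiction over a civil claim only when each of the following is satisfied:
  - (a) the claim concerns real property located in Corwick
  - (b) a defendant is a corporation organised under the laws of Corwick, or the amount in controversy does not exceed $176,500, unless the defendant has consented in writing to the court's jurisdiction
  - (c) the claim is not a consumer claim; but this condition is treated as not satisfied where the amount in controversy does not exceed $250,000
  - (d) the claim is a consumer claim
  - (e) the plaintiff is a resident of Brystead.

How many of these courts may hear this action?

1

The Superior Court of Coren:
  (a) The plaintiff resides in Brymarsh, which is not Coren, so one alternative holds. Condition met.
  (b) The claim is a tort claim, not an employment claim; no defendant is a corporation — every alternative fails. The proviso rescues it, though: the amount in controversy is USD 184,000, which meets the USD 25,000 floor. Satisfied.
  (c) The claim is a tort claim, not an employment claim — that alternative is enough. The carve-out does not apply: the claim does not concern real property. Condition met.
  (d) The amount in controversy is 184,000 dollars, which meets the $75,000 floor — that alternative is enough. Satisfied.
  → Every requirement is satisfied — jurisdiction.
The Circuit Court of Brystead:
  (a) No such written consent has been filed; the claim does not concern real property — no alternative holds. But the operative events occurred in Brystead, and the 'unless' clause therefore excuses the requirement. Satisfied.
  (b) The claim is a tort claim, not a consumer claim, so this disjunct is met. But the defendant resides in Brystead, triggering the carve-out and defeating this condition. Not satisfied.
  (c) The defendant resides in Brystead — that alternative is enough. But the carve-out bites: the amount in controversy is $184,000, within the $500,000 ceiling. Fails.
  (d) No contract (and hence no place of execution) is alleged. And the claim is a tort claim, not a property claim, so the proviso does not save it. Not met.
  (e) No defendant is a corporation. Not met.
  → Not every requirement is met — no jurisdiction.
The Corwick District Court:
  (a) The claim does not concern real property. Not satisfied.
  (b) No defendant is a corporation; the amount in controversy is USD 184,000, above the $176,500 ceiling — every alternative fails. Nor does the 'unless' clause help: no such written consent has been filed. Not satisfied.
  (c) The claim is a tort claim, not a consumer claim. However, the amount in controversy is USD 184,000, within the USD 250,000 ceiling, which falls within the stated exception and so defeats the condition. Not satisfied.
  (d) The claim is a tort claim, not a consumer claim. Fails.
  (e) The plaintiff resides in Brymarsh, not Brystead. Not satisfied.
  → No jurisdiction.
Courts with jurisdiction: the Superior Court of Coren — 1 in total.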